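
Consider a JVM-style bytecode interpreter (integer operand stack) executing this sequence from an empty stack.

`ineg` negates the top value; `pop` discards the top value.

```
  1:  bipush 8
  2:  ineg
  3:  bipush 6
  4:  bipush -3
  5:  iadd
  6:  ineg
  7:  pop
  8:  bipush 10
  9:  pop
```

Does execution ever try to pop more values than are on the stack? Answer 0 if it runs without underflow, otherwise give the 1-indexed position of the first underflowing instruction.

bipush 8   8
ineg       -8
bipush 6   -8 6
bipush -3  -8 6 -3
iadd       -8 3
ineg       -8 -3
pop        -8
bipush 10  -8 10
pop        -8

0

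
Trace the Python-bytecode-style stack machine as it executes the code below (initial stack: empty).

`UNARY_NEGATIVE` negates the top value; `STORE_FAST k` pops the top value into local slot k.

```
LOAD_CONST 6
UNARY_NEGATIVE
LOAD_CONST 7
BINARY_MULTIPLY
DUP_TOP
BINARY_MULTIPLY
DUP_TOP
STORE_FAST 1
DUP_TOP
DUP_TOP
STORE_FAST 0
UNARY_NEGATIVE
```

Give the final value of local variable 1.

LOAD_CONST 6    -> [6]
UNARY_NEGATIVE  -> [-6]
LOAD_CONST 7    -> [-6, 7]
BINARY_MULTIPLY -> [-42]
DUP_TOP         -> [-42, -42]
BINARY_MULTIPLY -> [1764]
DUP_TOP         -> [1764, 1764]
STORE_FAST 1    -> [1764]
DUP_TOP         -> [1764, 1764]
DUP_TOP         -> [1764, 1764, 1764]
STORE_FAST 0    -> [1764, 1764]
UNARY_NEGATIVE  -> [1764, -1764]

1764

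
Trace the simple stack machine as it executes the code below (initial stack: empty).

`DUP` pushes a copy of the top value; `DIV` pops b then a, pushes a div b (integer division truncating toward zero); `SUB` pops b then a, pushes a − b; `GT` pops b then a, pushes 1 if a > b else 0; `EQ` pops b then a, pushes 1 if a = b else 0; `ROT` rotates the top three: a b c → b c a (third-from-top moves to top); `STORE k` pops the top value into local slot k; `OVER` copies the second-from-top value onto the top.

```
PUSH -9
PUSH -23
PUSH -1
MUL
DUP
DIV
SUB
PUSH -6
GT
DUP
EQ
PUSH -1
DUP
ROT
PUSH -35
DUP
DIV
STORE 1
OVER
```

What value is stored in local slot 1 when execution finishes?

PUSH -9   [-9]
PUSH -23  [-9, -23]
PUSH -1   [-9, -23, -1]
MUL       [-9, 23]
DUP       [-9, 23, 23]
DIV       [-9, 1]
SUB       [-10]
PUSH -6   [-10, -6]
GT        [0]
DUP       [0, 0]
EQ        [1]
PUSH -1   [1, -1]
DUP       [1, -1, -1]
ROT       [-1, -1, 1]
PUSH -35  [-1, -1, 1, -35]
DUP       [-1, -1, 1, -35, -35]
DIV       [-1, -1, 1, 1]
STORE 1   [-1, -1, 1]
OVER      [-1, -1, 1, -1]

1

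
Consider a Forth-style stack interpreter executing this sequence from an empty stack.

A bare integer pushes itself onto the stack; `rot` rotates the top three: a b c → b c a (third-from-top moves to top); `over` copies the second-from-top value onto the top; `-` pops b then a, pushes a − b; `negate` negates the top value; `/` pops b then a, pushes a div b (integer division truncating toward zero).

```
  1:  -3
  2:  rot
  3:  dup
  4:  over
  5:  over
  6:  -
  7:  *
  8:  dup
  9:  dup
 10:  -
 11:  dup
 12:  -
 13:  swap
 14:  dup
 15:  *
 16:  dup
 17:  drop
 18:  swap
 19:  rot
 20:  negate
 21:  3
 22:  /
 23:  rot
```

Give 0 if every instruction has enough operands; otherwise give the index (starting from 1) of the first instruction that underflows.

-3 → [-3]
rot  — needs 3 operands, stack has 1 → underflow

2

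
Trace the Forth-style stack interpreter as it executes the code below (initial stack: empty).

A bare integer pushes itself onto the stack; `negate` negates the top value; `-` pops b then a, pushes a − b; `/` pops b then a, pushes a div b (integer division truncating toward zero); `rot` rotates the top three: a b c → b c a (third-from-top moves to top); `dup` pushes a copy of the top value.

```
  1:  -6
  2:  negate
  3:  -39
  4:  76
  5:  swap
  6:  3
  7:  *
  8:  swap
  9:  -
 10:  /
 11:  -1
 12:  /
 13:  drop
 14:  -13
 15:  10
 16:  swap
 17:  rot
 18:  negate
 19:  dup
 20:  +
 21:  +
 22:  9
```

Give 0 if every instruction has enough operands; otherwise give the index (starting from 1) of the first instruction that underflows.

17

-6      -6
negate  6
-39     6 -39
76      6 -39 76
swap    6 76 -39
3       6 76 -39 3
*       6 76 -117
swap    6 -117 76
-       6 -193
/       0
-1      0 -1
/       0
drop    (empty)
-13     -13
10      -13 10
swap    10 -13
rot  — needs 3 operands, stack has 2 → underflow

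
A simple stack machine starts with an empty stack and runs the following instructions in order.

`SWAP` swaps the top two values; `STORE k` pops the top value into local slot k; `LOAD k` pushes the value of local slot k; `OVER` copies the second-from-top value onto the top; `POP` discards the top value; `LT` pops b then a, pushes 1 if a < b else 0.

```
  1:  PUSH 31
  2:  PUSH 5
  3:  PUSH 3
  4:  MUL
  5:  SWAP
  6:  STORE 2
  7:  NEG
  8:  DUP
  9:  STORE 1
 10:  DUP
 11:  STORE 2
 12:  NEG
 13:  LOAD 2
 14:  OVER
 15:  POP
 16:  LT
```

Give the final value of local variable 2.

PUSH 31 -> 31
PUSH 5  -> 31 5
PUSH 3  -> 31 5 3
MUL     -> 31 15
SWAP    -> 15 31
STORE 2 -> 15
NEG     -> -15
DUP     -> -15 -15
STORE 1 -> -15
DUP     -> -15 -15
STORE 2 -> -15
NEG     -> 15
LOAD 2  -> 15 -15
OVER    -> 15 -15 15
POP     -> 15 -15
LT      -> 0

-15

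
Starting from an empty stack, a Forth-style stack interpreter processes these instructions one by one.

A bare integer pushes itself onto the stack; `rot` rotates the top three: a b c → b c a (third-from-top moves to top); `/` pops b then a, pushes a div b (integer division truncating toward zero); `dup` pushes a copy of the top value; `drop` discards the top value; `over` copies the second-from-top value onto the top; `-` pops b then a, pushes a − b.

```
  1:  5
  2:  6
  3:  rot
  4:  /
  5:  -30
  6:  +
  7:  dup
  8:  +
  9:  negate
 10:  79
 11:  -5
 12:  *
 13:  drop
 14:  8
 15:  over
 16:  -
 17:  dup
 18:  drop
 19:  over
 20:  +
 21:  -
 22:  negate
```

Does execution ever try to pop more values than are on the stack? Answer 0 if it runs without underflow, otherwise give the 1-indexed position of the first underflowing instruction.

3

5 → [5]
6 → [5, 6]
rot  — needs 3 operands, stack has 2 → underflow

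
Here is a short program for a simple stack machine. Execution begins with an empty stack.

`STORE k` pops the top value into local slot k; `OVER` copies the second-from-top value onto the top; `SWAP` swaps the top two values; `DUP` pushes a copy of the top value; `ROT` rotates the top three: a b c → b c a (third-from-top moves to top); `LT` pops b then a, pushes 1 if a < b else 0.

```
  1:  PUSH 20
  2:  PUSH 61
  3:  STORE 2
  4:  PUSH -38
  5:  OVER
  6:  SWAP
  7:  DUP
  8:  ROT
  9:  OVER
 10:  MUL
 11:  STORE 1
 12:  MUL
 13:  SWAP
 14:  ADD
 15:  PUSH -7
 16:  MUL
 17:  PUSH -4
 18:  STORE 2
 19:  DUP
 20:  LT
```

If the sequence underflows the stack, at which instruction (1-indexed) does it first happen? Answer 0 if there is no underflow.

PUSH 20  -> 20
PUSH 61  -> 20 61
STORE 2  -> 20
PUSH -38 -> 20 -38
OVER     -> 20 -38 20
SWAP     -> 20 20 -38
DUP      -> 20 20 -38 -38
ROT      -> 20 -38 -38 20
OVER     -> 20 -38 -38 20 -38
MUL      -> 20 -38 -38 -760
STORE 1  -> 20 -38 -38
MUL      -> 20 1444
SWAP     -> 1444 20
ADD      -> 1464
PUSH -7  -> 1464 -7
MUL      -> -10248
PUSH -4  -> -10248 -4
STORE 2  -> -10248
DUP      -> -10248 -10248
LT       -> 0

0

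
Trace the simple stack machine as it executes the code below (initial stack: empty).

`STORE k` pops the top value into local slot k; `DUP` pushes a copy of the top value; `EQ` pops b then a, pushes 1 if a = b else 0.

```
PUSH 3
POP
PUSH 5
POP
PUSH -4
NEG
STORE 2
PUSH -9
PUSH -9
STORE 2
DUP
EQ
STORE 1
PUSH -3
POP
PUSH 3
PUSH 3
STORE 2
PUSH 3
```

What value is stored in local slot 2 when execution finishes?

PUSH 3  → 3
POP     → (empty)
PUSH 5  → 5
POP     → (empty)
PUSH -4 → -4
NEG     → 4
STORE 2 → (empty)
PUSH -9 → -9
PUSH -9 → -9 -9
STORE 2 → -9
DUP     → -9 -9
EQ      → 1
STORE 1 → (empty)
PUSH -3 → -3
POP     → (empty)
PUSH 3  → 3
PUSH 3  → 3 3
STORE 2 → 3
PUSH 3  → 3 3

3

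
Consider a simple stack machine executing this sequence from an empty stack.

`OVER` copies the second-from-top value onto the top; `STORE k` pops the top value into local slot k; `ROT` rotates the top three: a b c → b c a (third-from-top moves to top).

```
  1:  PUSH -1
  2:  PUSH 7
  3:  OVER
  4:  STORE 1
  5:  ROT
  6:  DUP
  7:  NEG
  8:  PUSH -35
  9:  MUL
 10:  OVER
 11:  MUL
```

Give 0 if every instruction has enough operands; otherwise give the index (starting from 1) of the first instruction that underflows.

5

PUSH -1  -1
PUSH 7   -1 7
OVER     -1 7 -1
STORE 1  -1 7
ROT  — needs 3 operands, stack has 2 → underflow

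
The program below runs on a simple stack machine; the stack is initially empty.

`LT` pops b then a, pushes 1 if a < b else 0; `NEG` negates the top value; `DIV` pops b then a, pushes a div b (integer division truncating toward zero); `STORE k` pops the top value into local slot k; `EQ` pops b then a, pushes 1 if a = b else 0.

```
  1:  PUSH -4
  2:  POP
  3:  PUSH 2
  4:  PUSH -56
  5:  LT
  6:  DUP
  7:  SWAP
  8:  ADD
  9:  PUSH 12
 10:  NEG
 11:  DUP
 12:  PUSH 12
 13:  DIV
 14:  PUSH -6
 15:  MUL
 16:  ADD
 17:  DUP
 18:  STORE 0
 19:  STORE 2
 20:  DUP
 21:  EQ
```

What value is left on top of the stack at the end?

1

PUSH -4   -4
POP       (empty)
PUSH 2    2
PUSH -56  2 -56
LT        0
DUP       0 0
SWAP      0 0
ADD       0
PUSH 12   0 12
NEG       0 -12
DUP       0 -12 -12
PUSH 12   0 -12 -12 12
DIV       0 -12 -1
PUSH -6   0 -12 -1 -6
MUL       0 -12 6
ADD       0 -6
DUP       0 -6 -6
STORE 0   0 -6
STORE 2   0
DUP       0 0
EQ        1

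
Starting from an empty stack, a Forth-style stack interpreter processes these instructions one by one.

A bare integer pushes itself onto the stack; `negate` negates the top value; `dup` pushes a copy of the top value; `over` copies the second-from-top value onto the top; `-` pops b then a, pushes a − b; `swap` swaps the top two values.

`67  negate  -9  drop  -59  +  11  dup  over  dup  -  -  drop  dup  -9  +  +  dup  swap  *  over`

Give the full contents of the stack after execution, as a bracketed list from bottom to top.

67      67
negate  -67
-9      -67 -9
drop    -67
-59     -67 -59
+       -126
11      -126 11
dup     -126 11 11
over    -126 11 11 11
dup     -126 11 11 11 11
-       -126 11 11 0
-       -126 11 11
drop    -126 11
dup     -126 11 11
-9      -126 11 11 -9
+       -126 11 2
+       -126 13
dup     -126 13 13
swap    -126 13 13
*       -126 169
over    -126 169 -126

[-126, 169, -126]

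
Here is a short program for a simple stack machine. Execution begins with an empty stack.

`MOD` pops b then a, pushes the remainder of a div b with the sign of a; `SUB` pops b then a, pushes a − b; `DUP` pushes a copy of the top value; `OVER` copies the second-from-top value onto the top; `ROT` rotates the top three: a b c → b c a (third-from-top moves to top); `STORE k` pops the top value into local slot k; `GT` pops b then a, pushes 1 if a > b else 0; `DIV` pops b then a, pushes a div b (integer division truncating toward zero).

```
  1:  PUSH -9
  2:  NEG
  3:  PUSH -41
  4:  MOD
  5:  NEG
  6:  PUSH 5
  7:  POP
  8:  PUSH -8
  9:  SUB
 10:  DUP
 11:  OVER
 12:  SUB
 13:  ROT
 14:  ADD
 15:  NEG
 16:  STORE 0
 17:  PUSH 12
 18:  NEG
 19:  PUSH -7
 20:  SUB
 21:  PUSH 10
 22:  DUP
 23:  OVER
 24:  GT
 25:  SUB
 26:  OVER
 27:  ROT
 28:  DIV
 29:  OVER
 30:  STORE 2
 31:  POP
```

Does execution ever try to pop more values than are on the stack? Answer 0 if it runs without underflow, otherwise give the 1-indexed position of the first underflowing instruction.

13

PUSH -9  → [-9]
NEG      → [9]
PUSH -41 → [9, -41]
MOD      → [9]
NEG      → [-9]
PUSH 5   → [-9, 5]
POP      → [-9]
PUSH -8  → [-9, -8]
SUB      → [-1]
DUP      → [-1, -1]
OVER     → [-1, -1, -1]
SUB      → [-1, 0]
ROT  — needs 3 operands, stack has 2 → underflow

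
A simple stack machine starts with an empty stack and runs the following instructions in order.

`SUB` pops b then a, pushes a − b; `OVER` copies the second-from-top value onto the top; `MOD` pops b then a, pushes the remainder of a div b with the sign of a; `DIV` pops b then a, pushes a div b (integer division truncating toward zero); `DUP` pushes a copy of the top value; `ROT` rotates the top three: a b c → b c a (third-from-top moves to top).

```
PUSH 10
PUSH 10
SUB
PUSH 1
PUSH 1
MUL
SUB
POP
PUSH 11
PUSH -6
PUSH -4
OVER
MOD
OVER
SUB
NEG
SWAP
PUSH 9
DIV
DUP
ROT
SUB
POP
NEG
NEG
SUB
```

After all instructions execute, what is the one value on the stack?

11

PUSH 10 → [10]
PUSH 10 → [10, 10]
SUB     → [0]
PUSH 1  → [0, 1]
PUSH 1  → [0, 1, 1]
MUL     → [0, 1]
SUB     → [-1]
POP     → []
PUSH 11 → [11]
PUSH -6 → [11, -6]
PUSH -4 → [11, -6, -4]
OVER    → [11, -6, -4, -6]
MOD     → [11, -6, -4]
OVER    → [11, -6, -4, -6]
SUB     → [11, -6, 2]
NEG     → [11, -6, -2]
SWAP    → [11, -2, -6]
PUSH 9  → [11, -2, -6, 9]
DIV     → [11, -2, 0]
DUP     → [11, -2, 0, 0]
ROT     → [11, 0, 0, -2]
SUB     → [11, 0, 2]
POP     → [11, 0]
NEG     → [11, 0]
NEG     → [11, 0]
SUB     → [11]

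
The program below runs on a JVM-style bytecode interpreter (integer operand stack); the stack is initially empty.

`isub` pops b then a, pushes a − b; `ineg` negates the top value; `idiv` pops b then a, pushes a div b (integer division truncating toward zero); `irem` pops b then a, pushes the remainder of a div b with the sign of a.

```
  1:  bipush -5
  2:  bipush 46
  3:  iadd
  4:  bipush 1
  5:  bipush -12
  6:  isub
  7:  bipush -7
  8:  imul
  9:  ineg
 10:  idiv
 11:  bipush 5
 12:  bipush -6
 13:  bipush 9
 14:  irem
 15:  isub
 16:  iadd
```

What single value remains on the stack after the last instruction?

bipush -5   -5
bipush 46   -5 46
iadd        41
bipush 1    41 1
bipush -12  41 1 -12
isub        41 13
bipush -7   41 13 -7
imul        41 -91
ineg        41 91
idiv        0
bipush 5    0 5
bipush -6   0 5 -6
bipush 9    0 5 -6 9
irem        0 5 -6
isub        0 11
iadd        11

11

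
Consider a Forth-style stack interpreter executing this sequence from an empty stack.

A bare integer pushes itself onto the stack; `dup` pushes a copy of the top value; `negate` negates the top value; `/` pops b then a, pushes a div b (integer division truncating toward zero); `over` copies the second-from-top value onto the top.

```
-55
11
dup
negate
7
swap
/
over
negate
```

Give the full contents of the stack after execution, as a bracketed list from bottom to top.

[-55, 11, 0, -11]

-55    : [-55]
11     : [-55, 11]
dup    : [-55, 11, 11]
negate : [-55, 11, -11]
7      : [-55, 11, -11, 7]
swap   : [-55, 11, 7, -11]
/      : [-55, 11, 0]
over   : [-55, 11, 0, 11]
negate : [-55, 11, 0, -11]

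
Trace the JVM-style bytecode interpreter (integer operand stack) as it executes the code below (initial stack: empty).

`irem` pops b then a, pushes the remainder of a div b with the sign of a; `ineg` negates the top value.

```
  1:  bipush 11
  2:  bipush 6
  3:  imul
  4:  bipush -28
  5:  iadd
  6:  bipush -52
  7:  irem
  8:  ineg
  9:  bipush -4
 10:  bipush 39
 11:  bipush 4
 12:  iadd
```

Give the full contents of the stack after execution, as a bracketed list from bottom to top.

[-38, -4, 43]

bipush 11  : 11
bipush 6   : 11 6
imul       : 66
bipush -28 : 66 -28
iadd       : 38
bipush -52 : 38 -52
irem       : 38
ineg       : -38
bipush -4  : -38 -4
bipush 39  : -38 -4 39
bipush 4   : -38 -4 39 4
iadd       : -38 -4 43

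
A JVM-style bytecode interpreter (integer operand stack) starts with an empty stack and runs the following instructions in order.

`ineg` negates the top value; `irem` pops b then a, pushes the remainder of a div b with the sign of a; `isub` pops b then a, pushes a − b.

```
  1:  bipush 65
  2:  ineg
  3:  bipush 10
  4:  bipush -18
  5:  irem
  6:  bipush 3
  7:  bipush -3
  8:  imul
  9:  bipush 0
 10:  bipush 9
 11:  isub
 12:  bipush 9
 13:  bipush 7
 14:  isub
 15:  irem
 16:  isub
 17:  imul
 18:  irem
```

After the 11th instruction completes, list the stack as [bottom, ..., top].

[-65, 10, -9, -9]

bipush 65  -> [65]
ineg       -> [-65]
bipush 10  -> [-65, 10]
bipush -18 -> [-65, 10, -18]
irem       -> [-65, 10]
bipush 3   -> [-65, 10, 3]
bipush -3  -> [-65, 10, 3, -3]
imul       -> [-65, 10, -9]
bipush 0   -> [-65, 10, -9, 0]
bipush 9   -> [-65, 10, -9, 0, 9]
isub       -> [-65, 10, -9, -9]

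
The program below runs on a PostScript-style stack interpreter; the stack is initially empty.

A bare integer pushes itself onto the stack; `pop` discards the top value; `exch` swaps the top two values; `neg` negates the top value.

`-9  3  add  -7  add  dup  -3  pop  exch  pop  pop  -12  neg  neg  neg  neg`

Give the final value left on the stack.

-9   → [-9]
3    → [-9, 3]
add  → [-6]
-7   → [-6, -7]
add  → [-13]
dup  → [-13, -13]
-3   → [-13, -13, -3]
pop  → [-13, -13]
exch → [-13, -13]
pop  → [-13]
pop  → []
-12  → [-12]
neg  → [12]
neg  → [-12]
neg  → [12]
neg  → [-12]

-12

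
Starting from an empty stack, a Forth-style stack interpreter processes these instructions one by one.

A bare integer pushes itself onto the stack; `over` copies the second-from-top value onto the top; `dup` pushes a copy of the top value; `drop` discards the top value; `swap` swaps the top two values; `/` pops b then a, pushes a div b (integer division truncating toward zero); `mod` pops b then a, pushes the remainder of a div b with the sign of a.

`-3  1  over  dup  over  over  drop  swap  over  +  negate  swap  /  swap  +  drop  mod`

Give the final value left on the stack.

0

-3     → [-3]
1      → [-3, 1]
over   → [-3, 1, -3]
dup    → [-3, 1, -3, -3]
over   → [-3, 1, -3, -3, -3]
over   → [-3, 1, -3, -3, -3, -3]
drop   → [-3, 1, -3, -3, -3]
swap   → [-3, 1, -3, -3, -3]
over   → [-3, 1, -3, -3, -3, -3]
+      → [-3, 1, -3, -3, -6]
negate → [-3, 1, -3, -3, 6]
swap   → [-3, 1, -3, 6, -3]
/      → [-3, 1, -3, -2]
swap   → [-3, 1, -2, -3]
+      → [-3, 1, -5]
drop   → [-3, 1]
mod    → [0]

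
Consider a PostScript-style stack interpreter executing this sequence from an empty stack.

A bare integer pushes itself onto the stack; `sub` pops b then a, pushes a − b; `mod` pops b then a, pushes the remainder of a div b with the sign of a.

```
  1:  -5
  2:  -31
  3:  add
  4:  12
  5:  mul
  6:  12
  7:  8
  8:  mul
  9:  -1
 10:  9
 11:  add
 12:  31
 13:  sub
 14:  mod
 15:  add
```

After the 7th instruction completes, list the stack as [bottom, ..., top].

-5   [-5]
-31  [-5, -31]
add  [-36]
12   [-36, 12]
mul  [-432]
12   [-432, 12]
8    [-432, 12, 8]

[-432, 12, 8]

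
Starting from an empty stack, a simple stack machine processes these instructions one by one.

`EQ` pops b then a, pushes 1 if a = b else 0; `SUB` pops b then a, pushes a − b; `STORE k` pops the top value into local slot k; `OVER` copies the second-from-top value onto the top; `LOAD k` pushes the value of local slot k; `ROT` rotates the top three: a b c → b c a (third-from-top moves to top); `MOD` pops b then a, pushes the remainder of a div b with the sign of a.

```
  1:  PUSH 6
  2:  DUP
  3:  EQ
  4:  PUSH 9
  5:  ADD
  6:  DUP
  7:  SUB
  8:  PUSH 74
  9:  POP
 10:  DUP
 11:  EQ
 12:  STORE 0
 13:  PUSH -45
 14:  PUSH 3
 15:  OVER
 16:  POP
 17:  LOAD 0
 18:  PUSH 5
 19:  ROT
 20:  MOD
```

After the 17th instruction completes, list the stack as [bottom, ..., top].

PUSH 6   -> 6
DUP      -> 6 6
EQ       -> 1
PUSH 9   -> 1 9
ADD      -> 10
DUP      -> 10 10
SUB      -> 0
PUSH 74  -> 0 74
POP      -> 0
DUP      -> 0 0
EQ       -> 1
STORE 0  -> (empty)
PUSH -45 -> -45
PUSH 3   -> -45 3
OVER     -> -45 3 -45
POP      -> -45 3
LOAD 0   -> -45 3 1

[-45, 3, 1]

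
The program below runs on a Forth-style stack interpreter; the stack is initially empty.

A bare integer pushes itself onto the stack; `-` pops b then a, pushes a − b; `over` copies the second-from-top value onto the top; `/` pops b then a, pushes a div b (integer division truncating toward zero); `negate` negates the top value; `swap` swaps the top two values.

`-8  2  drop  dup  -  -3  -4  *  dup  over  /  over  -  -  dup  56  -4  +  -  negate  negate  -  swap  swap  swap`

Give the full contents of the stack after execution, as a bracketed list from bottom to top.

[52, 0]

-8     → -8
2      → -8 2
drop   → -8
dup    → -8 -8
-      → 0
-3     → 0 -3
-4     → 0 -3 -4
*      → 0 12
dup    → 0 12 12
over   → 0 12 12 12
/      → 0 12 1
over   → 0 12 1 12
-      → 0 12 -11
-      → 0 23
dup    → 0 23 23
56     → 0 23 23 56
-4     → 0 23 23 56 -4
+      → 0 23 23 52
-      → 0 23 -29
negate → 0 23 29
negate → 0 23 -29
-      → 0 52
swap   → 52 0
swap   → 0 52
swap   → 52 0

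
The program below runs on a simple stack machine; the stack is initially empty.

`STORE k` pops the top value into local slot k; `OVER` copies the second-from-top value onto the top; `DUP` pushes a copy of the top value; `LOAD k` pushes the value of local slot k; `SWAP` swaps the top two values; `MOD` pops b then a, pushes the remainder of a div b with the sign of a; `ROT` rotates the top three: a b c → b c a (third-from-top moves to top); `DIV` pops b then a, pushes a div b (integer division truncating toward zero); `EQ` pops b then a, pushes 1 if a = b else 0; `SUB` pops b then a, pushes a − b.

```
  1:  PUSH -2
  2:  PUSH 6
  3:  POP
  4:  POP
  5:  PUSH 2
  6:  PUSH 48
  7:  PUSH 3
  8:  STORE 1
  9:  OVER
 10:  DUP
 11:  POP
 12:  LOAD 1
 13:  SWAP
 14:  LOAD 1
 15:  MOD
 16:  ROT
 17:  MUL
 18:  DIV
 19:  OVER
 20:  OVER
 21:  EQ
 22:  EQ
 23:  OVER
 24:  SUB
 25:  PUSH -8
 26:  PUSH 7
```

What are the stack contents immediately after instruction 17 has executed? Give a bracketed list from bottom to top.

PUSH -2 : -2
PUSH 6  : -2 6
POP     : -2
POP     : (empty)
PUSH 2  : 2
PUSH 48 : 2 48
PUSH 3  : 2 48 3
STORE 1 : 2 48
OVER    : 2 48 2
DUP     : 2 48 2 2
POP     : 2 48 2
LOAD 1  : 2 48 2 3
SWAP    : 2 48 3 2
LOAD 1  : 2 48 3 2 3
MOD     : 2 48 3 2
ROT     : 2 3 2 48
MUL     : 2 3 96

[2, 3, 96]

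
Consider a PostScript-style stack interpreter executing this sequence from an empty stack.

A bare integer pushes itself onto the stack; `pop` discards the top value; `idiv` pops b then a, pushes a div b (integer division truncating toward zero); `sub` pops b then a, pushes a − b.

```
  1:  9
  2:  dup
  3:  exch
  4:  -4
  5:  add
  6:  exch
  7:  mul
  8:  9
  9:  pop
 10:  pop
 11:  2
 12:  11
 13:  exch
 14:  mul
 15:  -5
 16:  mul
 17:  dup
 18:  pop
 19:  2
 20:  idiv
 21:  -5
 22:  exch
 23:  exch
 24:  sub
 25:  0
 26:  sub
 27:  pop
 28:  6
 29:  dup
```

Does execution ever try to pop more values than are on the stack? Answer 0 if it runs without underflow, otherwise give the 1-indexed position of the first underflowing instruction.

9    : [9]
dup  : [9, 9]
exch : [9, 9]
-4   : [9, 9, -4]
add  : [9, 5]
exch : [5, 9]
mul  : [45]
9    : [45, 9]
pop  : [45]
pop  : []
2    : [2]
11   : [2, 11]
exch : [11, 2]
mul  : [22]
-5   : [22, -5]
mul  : [-110]
dup  : [-110, -110]
pop  : [-110]
2    : [-110, 2]
idiv : [-55]
-5   : [-55, -5]
exch : [-5, -55]
exch : [-55, -5]
sub  : [-50]
0    : [-50, 0]
sub  : [-50]
pop  : []
6    : [6]
dup  : [6, 6]

0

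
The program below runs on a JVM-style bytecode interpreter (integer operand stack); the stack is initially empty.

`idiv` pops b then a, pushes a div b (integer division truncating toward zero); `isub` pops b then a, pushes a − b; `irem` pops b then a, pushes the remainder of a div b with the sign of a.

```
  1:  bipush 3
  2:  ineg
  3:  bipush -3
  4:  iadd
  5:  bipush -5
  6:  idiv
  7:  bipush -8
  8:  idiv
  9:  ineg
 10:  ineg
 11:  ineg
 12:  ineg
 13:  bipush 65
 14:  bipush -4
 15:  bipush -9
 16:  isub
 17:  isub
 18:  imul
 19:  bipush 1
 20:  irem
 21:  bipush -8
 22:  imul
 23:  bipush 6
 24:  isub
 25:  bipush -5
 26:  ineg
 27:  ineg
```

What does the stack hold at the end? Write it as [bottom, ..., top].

bipush 3  -> 3
ineg      -> -3
bipush -3 -> -3 -3
iadd      -> -6
bipush -5 -> -6 -5
idiv      -> 1
bipush -8 -> 1 -8
idiv      -> 0
ineg      -> 0
ineg      -> 0
ineg      -> 0
ineg      -> 0
bipush 65 -> 0 65
bipush -4 -> 0 65 -4
bipush -9 -> 0 65 -4 -9
isub      -> 0 65 5
isub      -> 0 60
imul      -> 0
bipush 1  -> 0 1
irem      -> 0
bipush -8 -> 0 -8
imul      -> 0
bipush 6  -> 0 6
isub      -> -6
bipush -5 -> -6 -5
ineg      -> -6 5
ineg      -> -6 -5

[-6, -5]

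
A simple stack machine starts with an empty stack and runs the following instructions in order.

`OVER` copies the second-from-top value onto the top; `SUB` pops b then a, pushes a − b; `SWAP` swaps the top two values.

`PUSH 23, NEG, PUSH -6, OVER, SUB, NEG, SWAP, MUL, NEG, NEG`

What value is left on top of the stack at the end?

PUSH 23  23
NEG      -23
PUSH -6  -23 -6
OVER     -23 -6 -23
SUB      -23 17
NEG      -23 -17
SWAP     -17 -23
MUL      391
NEG      -391
NEG      391

391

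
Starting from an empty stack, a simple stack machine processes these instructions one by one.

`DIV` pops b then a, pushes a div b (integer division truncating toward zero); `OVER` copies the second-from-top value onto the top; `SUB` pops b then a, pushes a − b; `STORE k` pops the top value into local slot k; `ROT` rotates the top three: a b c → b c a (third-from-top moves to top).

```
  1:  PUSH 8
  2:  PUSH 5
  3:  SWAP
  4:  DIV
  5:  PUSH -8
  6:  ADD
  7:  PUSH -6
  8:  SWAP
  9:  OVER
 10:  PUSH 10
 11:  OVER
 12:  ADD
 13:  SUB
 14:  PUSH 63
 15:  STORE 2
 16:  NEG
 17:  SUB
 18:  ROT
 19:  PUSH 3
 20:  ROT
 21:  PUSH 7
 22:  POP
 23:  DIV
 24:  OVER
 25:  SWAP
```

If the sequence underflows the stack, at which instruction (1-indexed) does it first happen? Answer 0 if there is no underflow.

PUSH 8  -> 8
PUSH 5  -> 8 5
SWAP    -> 5 8
DIV     -> 0
PUSH -8 -> 0 -8
ADD     -> -8
PUSH -6 -> -8 -6
SWAP    -> -6 -8
OVER    -> -6 -8 -6
PUSH 10 -> -6 -8 -6 10
OVER    -> -6 -8 -6 10 -6
ADD     -> -6 -8 -6 4
SUB     -> -6 -8 -10
PUSH 63 -> -6 -8 -10 63
STORE 2 -> -6 -8 -10
NEG     -> -6 -8 10
SUB     -> -6 -18
ROT  — needs 3 operands, stack has 2 → underflow

18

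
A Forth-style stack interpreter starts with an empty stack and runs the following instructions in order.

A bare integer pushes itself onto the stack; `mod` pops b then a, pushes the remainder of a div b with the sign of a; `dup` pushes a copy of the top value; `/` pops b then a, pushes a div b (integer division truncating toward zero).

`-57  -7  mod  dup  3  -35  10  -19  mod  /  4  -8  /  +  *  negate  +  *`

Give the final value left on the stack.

-8

-57    -> -57
-7     -> -57 -7
mod    -> -1
dup    -> -1 -1
3      -> -1 -1 3
-35    -> -1 -1 3 -35
10     -> -1 -1 3 -35 10
-19    -> -1 -1 3 -35 10 -19
mod    -> -1 -1 3 -35 10
/      -> -1 -1 3 -3
4      -> -1 -1 3 -3 4
-8     -> -1 -1 3 -3 4 -8
/      -> -1 -1 3 -3 0
+      -> -1 -1 3 -3
*      -> -1 -1 -9
negate -> -1 -1 9
+      -> -1 8
*      -> -8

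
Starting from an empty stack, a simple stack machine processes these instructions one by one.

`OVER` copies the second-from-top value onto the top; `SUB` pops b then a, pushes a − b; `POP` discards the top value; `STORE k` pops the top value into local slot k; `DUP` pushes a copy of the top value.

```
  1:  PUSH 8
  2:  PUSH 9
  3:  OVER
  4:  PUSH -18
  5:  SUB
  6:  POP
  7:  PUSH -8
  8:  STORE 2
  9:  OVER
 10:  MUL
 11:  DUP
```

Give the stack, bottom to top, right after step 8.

[8, 9]

PUSH 8   -> 8
PUSH 9   -> 8 9
OVER     -> 8 9 8
PUSH -18 -> 8 9 8 -18
SUB      -> 8 9 26
POP      -> 8 9
PUSH -8  -> 8 9 -8
STORE 2  -> 8 9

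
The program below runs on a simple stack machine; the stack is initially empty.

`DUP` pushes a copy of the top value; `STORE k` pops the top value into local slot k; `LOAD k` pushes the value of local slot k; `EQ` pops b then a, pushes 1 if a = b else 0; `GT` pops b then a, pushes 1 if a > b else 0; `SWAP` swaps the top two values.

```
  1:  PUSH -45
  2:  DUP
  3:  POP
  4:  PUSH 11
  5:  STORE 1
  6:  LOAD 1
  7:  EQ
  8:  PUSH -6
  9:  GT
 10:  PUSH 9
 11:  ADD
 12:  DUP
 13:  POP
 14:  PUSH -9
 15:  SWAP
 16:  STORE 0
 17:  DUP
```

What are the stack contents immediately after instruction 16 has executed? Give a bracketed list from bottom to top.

PUSH -45  -45
DUP       -45 -45
POP       -45
PUSH 11   -45 11
STORE 1   -45
LOAD 1    -45 11
EQ        0
PUSH -6   0 -6
GT        1
PUSH 9    1 9
ADD       10
DUP       10 10
POP       10
PUSH -9   10 -9
SWAP      -9 10
STORE 0   -9

[-9]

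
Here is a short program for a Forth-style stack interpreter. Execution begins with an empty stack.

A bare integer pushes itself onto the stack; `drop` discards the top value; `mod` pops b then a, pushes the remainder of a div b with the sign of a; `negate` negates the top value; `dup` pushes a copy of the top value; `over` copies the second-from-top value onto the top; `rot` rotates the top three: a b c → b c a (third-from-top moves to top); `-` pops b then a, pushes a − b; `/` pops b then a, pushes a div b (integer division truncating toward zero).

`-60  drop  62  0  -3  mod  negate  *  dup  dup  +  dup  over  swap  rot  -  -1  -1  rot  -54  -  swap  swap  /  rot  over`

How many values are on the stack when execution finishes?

5

-60    → [-60]
drop   → []
62     → [62]
0      → [62, 0]
-3     → [62, 0, -3]
mod    → [62, 0]
negate → [62, 0]
*      → [0]
dup    → [0, 0]
dup    → [0, 0, 0]
+      → [0, 0]
dup    → [0, 0, 0]
over   → [0, 0, 0, 0]
swap   → [0, 0, 0, 0]
rot    → [0, 0, 0, 0]
-      → [0, 0, 0]
-1     → [0, 0, 0, -1]
-1     → [0, 0, 0, -1, -1]
rot    → [0, 0, -1, -1, 0]
-54    → [0, 0, -1, -1, 0, -54]
-      → [0, 0, -1, -1, 54]
swap   → [0, 0, -1, 54, -1]
swap   → [0, 0, -1, -1, 54]
/      → [0, 0, -1, 0]
rot    → [0, -1, 0, 0]
over   → [0, -1, 0, 0, 0]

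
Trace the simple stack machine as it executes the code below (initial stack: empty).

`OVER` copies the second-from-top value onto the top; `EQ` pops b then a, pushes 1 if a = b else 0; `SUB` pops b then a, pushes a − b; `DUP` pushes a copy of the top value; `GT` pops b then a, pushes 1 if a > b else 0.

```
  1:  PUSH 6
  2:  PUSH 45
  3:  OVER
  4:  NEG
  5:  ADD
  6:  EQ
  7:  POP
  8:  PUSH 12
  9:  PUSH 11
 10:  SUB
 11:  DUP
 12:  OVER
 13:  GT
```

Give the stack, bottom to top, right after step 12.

[1, 1, 1]

PUSH 6  : 6
PUSH 45 : 6 45
OVER    : 6 45 6
NEG     : 6 45 -6
ADD     : 6 39
EQ      : 0
POP     : (empty)
PUSH 12 : 12
PUSH 11 : 12 11
SUB     : 1
DUP     : 1 1
OVER    : 1 1 1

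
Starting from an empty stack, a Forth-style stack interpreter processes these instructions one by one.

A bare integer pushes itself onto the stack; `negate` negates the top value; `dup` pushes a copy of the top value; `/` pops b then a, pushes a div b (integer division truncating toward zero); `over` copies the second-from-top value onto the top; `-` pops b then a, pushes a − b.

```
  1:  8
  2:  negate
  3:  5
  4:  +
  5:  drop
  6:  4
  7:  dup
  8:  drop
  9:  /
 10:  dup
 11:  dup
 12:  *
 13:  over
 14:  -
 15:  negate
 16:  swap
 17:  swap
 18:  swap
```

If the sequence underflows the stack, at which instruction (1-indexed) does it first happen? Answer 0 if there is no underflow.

9

8       [8]
negate  [-8]
5       [-8, 5]
+       [-3]
drop    []
4       [4]
dup     [4, 4]
drop    [4]
/  — needs 2 operands, stack has 1 → underflow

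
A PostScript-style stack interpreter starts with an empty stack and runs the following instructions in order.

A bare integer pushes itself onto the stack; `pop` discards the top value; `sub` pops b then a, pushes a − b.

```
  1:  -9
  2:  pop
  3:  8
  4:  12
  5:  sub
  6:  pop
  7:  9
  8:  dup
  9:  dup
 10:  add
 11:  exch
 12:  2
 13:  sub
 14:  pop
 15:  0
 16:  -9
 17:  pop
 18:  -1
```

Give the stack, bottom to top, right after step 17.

[18, 0]

-9   : -9
pop  : (empty)
8    : 8
12   : 8 12
sub  : -4
pop  : (empty)
9    : 9
dup  : 9 9
dup  : 9 9 9
add  : 9 18
exch : 18 9
2    : 18 9 2
sub  : 18 7
pop  : 18
0    : 18 0
-9   : 18 0 -9
pop  : 18 0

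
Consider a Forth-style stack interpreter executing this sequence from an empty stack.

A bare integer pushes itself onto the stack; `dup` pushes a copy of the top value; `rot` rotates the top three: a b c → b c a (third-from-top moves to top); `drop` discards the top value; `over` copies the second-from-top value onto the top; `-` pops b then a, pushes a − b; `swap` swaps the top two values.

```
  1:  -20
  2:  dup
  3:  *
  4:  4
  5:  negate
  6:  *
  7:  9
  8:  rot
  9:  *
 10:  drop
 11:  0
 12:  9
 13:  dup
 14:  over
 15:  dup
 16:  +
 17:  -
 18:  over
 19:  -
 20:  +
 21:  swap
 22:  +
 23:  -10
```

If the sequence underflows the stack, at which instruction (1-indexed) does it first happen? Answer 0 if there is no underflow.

8

-20     [-20]
dup     [-20, -20]
*       [400]
4       [400, 4]
negate  [400, -4]
*       [-1600]
9       [-1600, 9]
rot  — needs 3 operands, stack has 2 → underflow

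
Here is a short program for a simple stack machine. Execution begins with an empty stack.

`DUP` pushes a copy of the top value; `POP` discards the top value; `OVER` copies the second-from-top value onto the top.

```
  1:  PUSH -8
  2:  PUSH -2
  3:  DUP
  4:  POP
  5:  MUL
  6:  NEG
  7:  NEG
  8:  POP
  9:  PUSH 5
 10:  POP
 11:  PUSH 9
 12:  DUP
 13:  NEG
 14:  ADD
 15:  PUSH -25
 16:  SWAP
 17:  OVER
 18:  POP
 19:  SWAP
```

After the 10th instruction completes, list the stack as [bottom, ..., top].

[]

PUSH -8 → [-8]
PUSH -2 → [-8, -2]
DUP     → [-8, -2, -2]
POP     → [-8, -2]
MUL     → [16]
NEG     → [-16]
NEG     → [16]
POP     → []
PUSH 5  → [5]
POP     → []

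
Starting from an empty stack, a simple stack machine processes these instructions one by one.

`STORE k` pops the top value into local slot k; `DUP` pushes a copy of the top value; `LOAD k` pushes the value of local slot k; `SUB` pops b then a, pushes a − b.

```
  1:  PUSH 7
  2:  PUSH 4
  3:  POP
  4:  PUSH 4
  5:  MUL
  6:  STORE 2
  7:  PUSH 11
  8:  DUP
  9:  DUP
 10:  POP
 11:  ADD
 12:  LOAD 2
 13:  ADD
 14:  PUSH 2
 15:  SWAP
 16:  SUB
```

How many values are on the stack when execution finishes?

PUSH 7   [7]
PUSH 4   [7, 4]
POP      [7]
PUSH 4   [7, 4]
MUL      [28]
STORE 2  []
PUSH 11  [11]
DUP      [11, 11]
DUP      [11, 11, 11]
POP      [11, 11]
ADD      [22]
LOAD 2   [22, 28]
ADD      [50]
PUSH 2   [50, 2]
SWAP     [2, 50]
SUB      [-48]

1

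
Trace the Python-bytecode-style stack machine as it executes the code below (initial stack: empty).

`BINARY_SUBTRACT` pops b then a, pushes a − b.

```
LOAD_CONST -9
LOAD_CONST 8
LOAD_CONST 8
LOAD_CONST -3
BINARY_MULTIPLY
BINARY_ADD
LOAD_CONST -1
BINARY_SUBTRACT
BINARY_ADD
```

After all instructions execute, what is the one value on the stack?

LOAD_CONST -9   : [-9]
LOAD_CONST 8    : [-9, 8]
LOAD_CONST 8    : [-9, 8, 8]
LOAD_CONST -3   : [-9, 8, 8, -3]
BINARY_MULTIPLY : [-9, 8, -24]
BINARY_ADD      : [-9, -16]
LOAD_CONST -1   : [-9, -16, -1]
BINARY_SUBTRACT : [-9, -15]
BINARY_ADD      : [-24]

-24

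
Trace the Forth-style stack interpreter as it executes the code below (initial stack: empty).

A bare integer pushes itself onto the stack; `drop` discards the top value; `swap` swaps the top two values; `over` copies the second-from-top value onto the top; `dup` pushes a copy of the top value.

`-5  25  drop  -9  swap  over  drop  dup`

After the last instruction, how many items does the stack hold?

3

-5   -> -5
25   -> -5 25
drop -> -5
-9   -> -5 -9
swap -> -9 -5
over -> -9 -5 -9
drop -> -9 -5
dup  -> -9 -5 -5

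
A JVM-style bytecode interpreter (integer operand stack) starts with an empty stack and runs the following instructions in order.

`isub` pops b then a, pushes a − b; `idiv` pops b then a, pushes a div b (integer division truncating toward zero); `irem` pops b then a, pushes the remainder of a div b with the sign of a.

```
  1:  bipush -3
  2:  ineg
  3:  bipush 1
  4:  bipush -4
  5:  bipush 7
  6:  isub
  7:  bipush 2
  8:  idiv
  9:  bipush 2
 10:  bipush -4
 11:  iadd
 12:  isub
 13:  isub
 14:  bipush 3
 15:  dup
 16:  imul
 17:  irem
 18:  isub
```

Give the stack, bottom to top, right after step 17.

bipush -3 : -3
ineg      : 3
bipush 1  : 3 1
bipush -4 : 3 1 -4
bipush 7  : 3 1 -4 7
isub      : 3 1 -11
bipush 2  : 3 1 -11 2
idiv      : 3 1 -5
bipush 2  : 3 1 -5 2
bipush -4 : 3 1 -5 2 -4
iadd      : 3 1 -5 -2
isub      : 3 1 -3
isub      : 3 4
bipush 3  : 3 4 3
dup       : 3 4 3 3
imul      : 3 4 9
irem      : 3 4

[3, 4]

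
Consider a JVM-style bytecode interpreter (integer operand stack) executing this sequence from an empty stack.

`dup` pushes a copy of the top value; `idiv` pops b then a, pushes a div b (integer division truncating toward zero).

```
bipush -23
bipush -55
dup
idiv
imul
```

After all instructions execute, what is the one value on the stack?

bipush -23  [-23]
bipush -55  [-23, -55]
dup         [-23, -55, -55]
idiv        [-23, 1]
imul        [-23]

-23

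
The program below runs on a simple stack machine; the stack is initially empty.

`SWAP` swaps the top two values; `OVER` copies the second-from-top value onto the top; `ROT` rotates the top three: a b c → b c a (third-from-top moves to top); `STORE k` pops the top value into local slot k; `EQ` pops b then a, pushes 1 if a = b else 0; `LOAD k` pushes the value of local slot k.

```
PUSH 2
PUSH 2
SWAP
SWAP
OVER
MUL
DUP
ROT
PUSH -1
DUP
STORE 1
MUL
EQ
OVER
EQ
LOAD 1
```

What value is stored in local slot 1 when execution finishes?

PUSH 2  → 2
PUSH 2  → 2 2
SWAP    → 2 2
SWAP    → 2 2
OVER    → 2 2 2
MUL     → 2 4
DUP     → 2 4 4
ROT     → 4 4 2
PUSH -1 → 4 4 2 -1
DUP     → 4 4 2 -1 -1
STORE 1 → 4 4 2 -1
MUL     → 4 4 -2
EQ      → 4 0
OVER    → 4 0 4
EQ      → 4 0
LOAD 1  → 4 0 -1

-1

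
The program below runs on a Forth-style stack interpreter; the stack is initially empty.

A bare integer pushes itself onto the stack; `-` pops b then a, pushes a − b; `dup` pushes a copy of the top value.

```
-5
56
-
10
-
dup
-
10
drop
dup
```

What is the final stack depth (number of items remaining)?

2

-5   → [-5]
56   → [-5, 56]
-    → [-61]
10   → [-61, 10]
-    → [-71]
dup  → [-71, -71]
-    → [0]
10   → [0, 10]
drop → [0]
dup  → [0, 0]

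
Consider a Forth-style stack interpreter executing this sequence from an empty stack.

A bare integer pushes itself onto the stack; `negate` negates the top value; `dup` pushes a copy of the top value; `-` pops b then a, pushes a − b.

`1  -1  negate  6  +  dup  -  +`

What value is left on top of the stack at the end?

1      -> [1]
-1     -> [1, -1]
negate -> [1, 1]
6      -> [1, 1, 6]
+      -> [1, 7]
dup    -> [1, 7, 7]
-      -> [1, 0]
+      -> [1]

1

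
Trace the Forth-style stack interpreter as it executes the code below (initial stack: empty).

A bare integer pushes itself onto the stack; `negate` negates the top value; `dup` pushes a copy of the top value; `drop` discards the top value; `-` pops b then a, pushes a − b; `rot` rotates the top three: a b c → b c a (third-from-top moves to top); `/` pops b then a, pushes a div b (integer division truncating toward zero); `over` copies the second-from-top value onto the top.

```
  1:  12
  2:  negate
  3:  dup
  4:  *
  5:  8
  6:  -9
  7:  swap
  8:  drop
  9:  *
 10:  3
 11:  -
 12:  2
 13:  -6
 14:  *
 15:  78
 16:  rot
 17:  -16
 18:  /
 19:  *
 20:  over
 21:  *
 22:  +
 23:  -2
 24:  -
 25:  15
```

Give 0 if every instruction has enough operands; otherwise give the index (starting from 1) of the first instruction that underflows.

0

12      [12]
negate  [-12]
dup     [-12, -12]
*       [144]
8       [144, 8]
-9      [144, 8, -9]
swap    [144, -9, 8]
drop    [144, -9]
*       [-1296]
3       [-1296, 3]
-       [-1299]
2       [-1299, 2]
-6      [-1299, 2, -6]
*       [-1299, -12]
78      [-1299, -12, 78]
rot     [-12, 78, -1299]
-16     [-12, 78, -1299, -16]
/       [-12, 78, 81]
*       [-12, 6318]
over    [-12, 6318, -12]
*       [-12, -75816]
+       [-75828]
-2      [-75828, -2]
-       [-75826]
15      [-75826, 15]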